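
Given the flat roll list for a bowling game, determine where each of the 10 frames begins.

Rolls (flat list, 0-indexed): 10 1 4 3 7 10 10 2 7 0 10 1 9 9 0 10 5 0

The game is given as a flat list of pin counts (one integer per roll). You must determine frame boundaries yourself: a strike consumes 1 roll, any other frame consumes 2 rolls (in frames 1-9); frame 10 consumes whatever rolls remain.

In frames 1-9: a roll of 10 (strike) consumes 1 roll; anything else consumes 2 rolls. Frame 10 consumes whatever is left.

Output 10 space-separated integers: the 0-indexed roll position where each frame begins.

Frame 1 starts at roll index 0: roll=10 (strike), consumes 1 roll
Frame 2 starts at roll index 1: rolls=1,4 (sum=5), consumes 2 rolls
Frame 3 starts at roll index 3: rolls=3,7 (sum=10), consumes 2 rolls
Frame 4 starts at roll index 5: roll=10 (strike), consumes 1 roll
Frame 5 starts at roll index 6: roll=10 (strike), consumes 1 roll
Frame 6 starts at roll index 7: rolls=2,7 (sum=9), consumes 2 rolls
Frame 7 starts at roll index 9: rolls=0,10 (sum=10), consumes 2 rolls
Frame 8 starts at roll index 11: rolls=1,9 (sum=10), consumes 2 rolls
Frame 9 starts at roll index 13: rolls=9,0 (sum=9), consumes 2 rolls
Frame 10 starts at roll index 15: 3 remaining rolls

Answer: 0 1 3 5 6 7 9 11 13 15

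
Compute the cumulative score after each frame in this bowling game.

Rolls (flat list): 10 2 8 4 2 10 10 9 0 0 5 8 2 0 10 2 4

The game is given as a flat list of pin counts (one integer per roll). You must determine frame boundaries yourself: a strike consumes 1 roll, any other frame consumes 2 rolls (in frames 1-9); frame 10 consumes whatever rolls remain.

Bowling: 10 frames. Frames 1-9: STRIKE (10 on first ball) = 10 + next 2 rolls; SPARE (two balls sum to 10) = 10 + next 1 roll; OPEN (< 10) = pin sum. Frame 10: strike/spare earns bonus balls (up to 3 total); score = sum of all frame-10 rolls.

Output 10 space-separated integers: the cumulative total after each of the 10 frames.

Frame 1: STRIKE. 10 + next two rolls (2+8) = 20. Cumulative: 20
Frame 2: SPARE (2+8=10). 10 + next roll (4) = 14. Cumulative: 34
Frame 3: OPEN (4+2=6). Cumulative: 40
Frame 4: STRIKE. 10 + next two rolls (10+9) = 29. Cumulative: 69
Frame 5: STRIKE. 10 + next two rolls (9+0) = 19. Cumulative: 88
Frame 6: OPEN (9+0=9). Cumulative: 97
Frame 7: OPEN (0+5=5). Cumulative: 102
Frame 8: SPARE (8+2=10). 10 + next roll (0) = 10. Cumulative: 112
Frame 9: SPARE (0+10=10). 10 + next roll (2) = 12. Cumulative: 124
Frame 10: OPEN. Sum of all frame-10 rolls (2+4) = 6. Cumulative: 130

Answer: 20 34 40 69 88 97 102 112 124 130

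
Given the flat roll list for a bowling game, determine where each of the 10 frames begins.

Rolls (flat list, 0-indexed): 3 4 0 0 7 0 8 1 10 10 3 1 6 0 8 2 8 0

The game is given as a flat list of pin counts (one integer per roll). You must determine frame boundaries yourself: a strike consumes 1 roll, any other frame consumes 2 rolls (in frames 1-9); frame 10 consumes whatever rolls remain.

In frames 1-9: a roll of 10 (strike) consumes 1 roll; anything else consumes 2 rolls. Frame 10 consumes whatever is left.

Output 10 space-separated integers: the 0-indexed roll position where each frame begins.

Frame 1 starts at roll index 0: rolls=3,4 (sum=7), consumes 2 rolls
Frame 2 starts at roll index 2: rolls=0,0 (sum=0), consumes 2 rolls
Frame 3 starts at roll index 4: rolls=7,0 (sum=7), consumes 2 rolls
Frame 4 starts at roll index 6: rolls=8,1 (sum=9), consumes 2 rolls
Frame 5 starts at roll index 8: roll=10 (strike), consumes 1 roll
Frame 6 starts at roll index 9: roll=10 (strike), consumes 1 roll
Frame 7 starts at roll index 10: rolls=3,1 (sum=4), consumes 2 rolls
Frame 8 starts at roll index 12: rolls=6,0 (sum=6), consumes 2 rolls
Frame 9 starts at roll index 14: rolls=8,2 (sum=10), consumes 2 rolls
Frame 10 starts at roll index 16: 2 remaining rolls

Answer: 0 2 4 6 8 9 10 12 14 16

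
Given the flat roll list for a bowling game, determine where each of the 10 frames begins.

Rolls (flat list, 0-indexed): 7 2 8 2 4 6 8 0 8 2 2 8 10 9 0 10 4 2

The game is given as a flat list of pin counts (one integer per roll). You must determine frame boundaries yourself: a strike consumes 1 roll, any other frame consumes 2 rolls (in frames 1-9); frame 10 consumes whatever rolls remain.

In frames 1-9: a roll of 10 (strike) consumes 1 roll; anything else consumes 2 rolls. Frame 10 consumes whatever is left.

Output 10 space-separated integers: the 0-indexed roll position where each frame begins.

Answer: 0 2 4 6 8 10 12 13 15 16

Derivation:
Frame 1 starts at roll index 0: rolls=7,2 (sum=9), consumes 2 rolls
Frame 2 starts at roll index 2: rolls=8,2 (sum=10), consumes 2 rolls
Frame 3 starts at roll index 4: rolls=4,6 (sum=10), consumes 2 rolls
Frame 4 starts at roll index 6: rolls=8,0 (sum=8), consumes 2 rolls
Frame 5 starts at roll index 8: rolls=8,2 (sum=10), consumes 2 rolls
Frame 6 starts at roll index 10: rolls=2,8 (sum=10), consumes 2 rolls
Frame 7 starts at roll index 12: roll=10 (strike), consumes 1 roll
Frame 8 starts at roll index 13: rolls=9,0 (sum=9), consumes 2 rolls
Frame 9 starts at roll index 15: roll=10 (strike), consumes 1 roll
Frame 10 starts at roll index 16: 2 remaining rolls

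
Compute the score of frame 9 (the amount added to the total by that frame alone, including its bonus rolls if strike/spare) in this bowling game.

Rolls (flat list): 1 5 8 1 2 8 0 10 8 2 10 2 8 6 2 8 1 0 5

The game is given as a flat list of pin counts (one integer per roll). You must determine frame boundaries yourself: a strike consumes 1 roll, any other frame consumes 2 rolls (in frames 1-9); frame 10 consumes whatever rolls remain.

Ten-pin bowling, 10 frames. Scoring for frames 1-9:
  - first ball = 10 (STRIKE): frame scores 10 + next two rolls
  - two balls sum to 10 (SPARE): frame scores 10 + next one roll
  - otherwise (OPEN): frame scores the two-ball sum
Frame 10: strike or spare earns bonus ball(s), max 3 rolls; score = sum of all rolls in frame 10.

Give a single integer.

Frame 1: OPEN (1+5=6). Cumulative: 6
Frame 2: OPEN (8+1=9). Cumulative: 15
Frame 3: SPARE (2+8=10). 10 + next roll (0) = 10. Cumulative: 25
Frame 4: SPARE (0+10=10). 10 + next roll (8) = 18. Cumulative: 43
Frame 5: SPARE (8+2=10). 10 + next roll (10) = 20. Cumulative: 63
Frame 6: STRIKE. 10 + next two rolls (2+8) = 20. Cumulative: 83
Frame 7: SPARE (2+8=10). 10 + next roll (6) = 16. Cumulative: 99
Frame 8: OPEN (6+2=8). Cumulative: 107
Frame 9: OPEN (8+1=9). Cumulative: 116
Frame 10: OPEN. Sum of all frame-10 rolls (0+5) = 5. Cumulative: 121

Answer: 9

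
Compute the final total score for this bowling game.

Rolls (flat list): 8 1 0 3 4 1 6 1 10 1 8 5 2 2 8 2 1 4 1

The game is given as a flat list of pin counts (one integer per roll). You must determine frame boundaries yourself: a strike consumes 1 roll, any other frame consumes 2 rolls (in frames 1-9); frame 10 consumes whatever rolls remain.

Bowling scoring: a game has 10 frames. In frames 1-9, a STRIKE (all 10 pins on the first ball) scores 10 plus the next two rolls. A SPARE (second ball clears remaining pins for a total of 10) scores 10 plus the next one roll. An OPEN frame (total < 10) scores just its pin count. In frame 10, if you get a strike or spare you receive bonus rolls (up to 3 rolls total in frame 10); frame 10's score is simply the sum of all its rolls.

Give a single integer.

Frame 1: OPEN (8+1=9). Cumulative: 9
Frame 2: OPEN (0+3=3). Cumulative: 12
Frame 3: OPEN (4+1=5). Cumulative: 17
Frame 4: OPEN (6+1=7). Cumulative: 24
Frame 5: STRIKE. 10 + next two rolls (1+8) = 19. Cumulative: 43
Frame 6: OPEN (1+8=9). Cumulative: 52
Frame 7: OPEN (5+2=7). Cumulative: 59
Frame 8: SPARE (2+8=10). 10 + next roll (2) = 12. Cumulative: 71
Frame 9: OPEN (2+1=3). Cumulative: 74
Frame 10: OPEN. Sum of all frame-10 rolls (4+1) = 5. Cumulative: 79

Answer: 79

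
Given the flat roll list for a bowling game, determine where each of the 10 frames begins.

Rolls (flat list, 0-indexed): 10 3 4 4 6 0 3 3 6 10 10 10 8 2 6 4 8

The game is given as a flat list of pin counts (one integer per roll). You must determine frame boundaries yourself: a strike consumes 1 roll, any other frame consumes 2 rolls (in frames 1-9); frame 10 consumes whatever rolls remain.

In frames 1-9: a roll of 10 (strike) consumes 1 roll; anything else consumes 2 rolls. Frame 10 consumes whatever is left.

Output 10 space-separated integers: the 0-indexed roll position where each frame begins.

Frame 1 starts at roll index 0: roll=10 (strike), consumes 1 roll
Frame 2 starts at roll index 1: rolls=3,4 (sum=7), consumes 2 rolls
Frame 3 starts at roll index 3: rolls=4,6 (sum=10), consumes 2 rolls
Frame 4 starts at roll index 5: rolls=0,3 (sum=3), consumes 2 rolls
Frame 5 starts at roll index 7: rolls=3,6 (sum=9), consumes 2 rolls
Frame 6 starts at roll index 9: roll=10 (strike), consumes 1 roll
Frame 7 starts at roll index 10: roll=10 (strike), consumes 1 roll
Frame 8 starts at roll index 11: roll=10 (strike), consumes 1 roll
Frame 9 starts at roll index 12: rolls=8,2 (sum=10), consumes 2 rolls
Frame 10 starts at roll index 14: 3 remaining rolls

Answer: 0 1 3 5 7 9 10 11 12 14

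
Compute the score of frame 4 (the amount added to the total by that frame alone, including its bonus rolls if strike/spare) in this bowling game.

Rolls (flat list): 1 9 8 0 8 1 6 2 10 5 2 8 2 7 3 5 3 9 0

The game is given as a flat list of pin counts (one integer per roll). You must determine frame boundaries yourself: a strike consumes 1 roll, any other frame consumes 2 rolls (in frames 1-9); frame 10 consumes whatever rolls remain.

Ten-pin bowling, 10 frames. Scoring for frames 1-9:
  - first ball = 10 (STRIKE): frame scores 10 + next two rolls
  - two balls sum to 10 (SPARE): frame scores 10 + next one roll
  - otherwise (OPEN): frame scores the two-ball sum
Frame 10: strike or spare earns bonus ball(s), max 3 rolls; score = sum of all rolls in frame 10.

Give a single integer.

Answer: 8

Derivation:
Frame 1: SPARE (1+9=10). 10 + next roll (8) = 18. Cumulative: 18
Frame 2: OPEN (8+0=8). Cumulative: 26
Frame 3: OPEN (8+1=9). Cumulative: 35
Frame 4: OPEN (6+2=8). Cumulative: 43
Frame 5: STRIKE. 10 + next two rolls (5+2) = 17. Cumulative: 60
Frame 6: OPEN (5+2=7). Cumulative: 67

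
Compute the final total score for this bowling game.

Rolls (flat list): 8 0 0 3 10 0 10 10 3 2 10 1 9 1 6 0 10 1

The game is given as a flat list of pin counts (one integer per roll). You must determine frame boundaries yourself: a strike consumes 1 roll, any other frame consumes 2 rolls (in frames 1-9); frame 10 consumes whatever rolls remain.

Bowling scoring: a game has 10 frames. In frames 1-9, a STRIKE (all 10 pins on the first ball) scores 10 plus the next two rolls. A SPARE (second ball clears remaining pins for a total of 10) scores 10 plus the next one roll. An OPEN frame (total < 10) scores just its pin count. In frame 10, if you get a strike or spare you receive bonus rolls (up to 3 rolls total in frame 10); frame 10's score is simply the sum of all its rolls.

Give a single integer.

Frame 1: OPEN (8+0=8). Cumulative: 8
Frame 2: OPEN (0+3=3). Cumulative: 11
Frame 3: STRIKE. 10 + next two rolls (0+10) = 20. Cumulative: 31
Frame 4: SPARE (0+10=10). 10 + next roll (10) = 20. Cumulative: 51
Frame 5: STRIKE. 10 + next two rolls (3+2) = 15. Cumulative: 66
Frame 6: OPEN (3+2=5). Cumulative: 71
Frame 7: STRIKE. 10 + next two rolls (1+9) = 20. Cumulative: 91
Frame 8: SPARE (1+9=10). 10 + next roll (1) = 11. Cumulative: 102
Frame 9: OPEN (1+6=7). Cumulative: 109
Frame 10: SPARE. Sum of all frame-10 rolls (0+10+1) = 11. Cumulative: 120

Answer: 120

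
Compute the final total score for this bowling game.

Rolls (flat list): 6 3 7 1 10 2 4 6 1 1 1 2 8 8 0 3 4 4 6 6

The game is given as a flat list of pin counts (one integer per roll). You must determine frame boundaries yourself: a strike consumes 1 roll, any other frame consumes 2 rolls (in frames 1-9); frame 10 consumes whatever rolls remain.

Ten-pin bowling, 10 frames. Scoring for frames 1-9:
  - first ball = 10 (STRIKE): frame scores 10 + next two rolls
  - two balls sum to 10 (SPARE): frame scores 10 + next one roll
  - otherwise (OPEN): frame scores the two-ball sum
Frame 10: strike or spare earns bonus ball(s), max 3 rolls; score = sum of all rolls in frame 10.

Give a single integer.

Frame 1: OPEN (6+3=9). Cumulative: 9
Frame 2: OPEN (7+1=8). Cumulative: 17
Frame 3: STRIKE. 10 + next two rolls (2+4) = 16. Cumulative: 33
Frame 4: OPEN (2+4=6). Cumulative: 39
Frame 5: OPEN (6+1=7). Cumulative: 46
Frame 6: OPEN (1+1=2). Cumulative: 48
Frame 7: SPARE (2+8=10). 10 + next roll (8) = 18. Cumulative: 66
Frame 8: OPEN (8+0=8). Cumulative: 74
Frame 9: OPEN (3+4=7). Cumulative: 81
Frame 10: SPARE. Sum of all frame-10 rolls (4+6+6) = 16. Cumulative: 97

Answer: 97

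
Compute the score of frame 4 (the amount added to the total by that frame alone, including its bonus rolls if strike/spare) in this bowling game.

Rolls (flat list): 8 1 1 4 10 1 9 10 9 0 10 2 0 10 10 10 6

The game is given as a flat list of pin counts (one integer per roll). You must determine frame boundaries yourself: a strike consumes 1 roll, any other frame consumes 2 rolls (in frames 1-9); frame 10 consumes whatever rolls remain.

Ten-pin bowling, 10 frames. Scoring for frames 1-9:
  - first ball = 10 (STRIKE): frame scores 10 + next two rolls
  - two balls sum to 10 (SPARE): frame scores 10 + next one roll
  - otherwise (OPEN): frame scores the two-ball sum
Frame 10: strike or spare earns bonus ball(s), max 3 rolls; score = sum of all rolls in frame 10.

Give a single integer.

Frame 1: OPEN (8+1=9). Cumulative: 9
Frame 2: OPEN (1+4=5). Cumulative: 14
Frame 3: STRIKE. 10 + next two rolls (1+9) = 20. Cumulative: 34
Frame 4: SPARE (1+9=10). 10 + next roll (10) = 20. Cumulative: 54
Frame 5: STRIKE. 10 + next two rolls (9+0) = 19. Cumulative: 73
Frame 6: OPEN (9+0=9). Cumulative: 82

Answer: 20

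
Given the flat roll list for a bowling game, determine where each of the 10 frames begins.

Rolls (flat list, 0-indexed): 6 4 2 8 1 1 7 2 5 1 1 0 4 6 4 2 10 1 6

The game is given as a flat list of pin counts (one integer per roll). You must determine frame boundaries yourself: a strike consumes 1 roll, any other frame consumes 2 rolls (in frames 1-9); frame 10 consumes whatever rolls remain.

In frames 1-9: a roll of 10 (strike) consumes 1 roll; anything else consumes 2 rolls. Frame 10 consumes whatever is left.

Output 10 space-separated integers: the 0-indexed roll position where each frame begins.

Answer: 0 2 4 6 8 10 12 14 16 17

Derivation:
Frame 1 starts at roll index 0: rolls=6,4 (sum=10), consumes 2 rolls
Frame 2 starts at roll index 2: rolls=2,8 (sum=10), consumes 2 rolls
Frame 3 starts at roll index 4: rolls=1,1 (sum=2), consumes 2 rolls
Frame 4 starts at roll index 6: rolls=7,2 (sum=9), consumes 2 rolls
Frame 5 starts at roll index 8: rolls=5,1 (sum=6), consumes 2 rolls
Frame 6 starts at roll index 10: rolls=1,0 (sum=1), consumes 2 rolls
Frame 7 starts at roll index 12: rolls=4,6 (sum=10), consumes 2 rolls
Frame 8 starts at roll index 14: rolls=4,2 (sum=6), consumes 2 rolls
Frame 9 starts at roll index 16: roll=10 (strike), consumes 1 roll
Frame 10 starts at roll index 17: 2 remaining rolls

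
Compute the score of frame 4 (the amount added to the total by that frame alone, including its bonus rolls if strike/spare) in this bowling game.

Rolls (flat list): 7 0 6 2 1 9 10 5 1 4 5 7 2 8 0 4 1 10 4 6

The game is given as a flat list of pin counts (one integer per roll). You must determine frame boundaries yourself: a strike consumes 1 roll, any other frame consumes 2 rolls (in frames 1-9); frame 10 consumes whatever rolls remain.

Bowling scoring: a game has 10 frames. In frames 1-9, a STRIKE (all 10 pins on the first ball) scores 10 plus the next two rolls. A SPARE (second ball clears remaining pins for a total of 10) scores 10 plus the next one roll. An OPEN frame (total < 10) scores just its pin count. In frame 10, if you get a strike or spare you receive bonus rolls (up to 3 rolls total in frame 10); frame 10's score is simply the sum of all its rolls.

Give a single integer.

Answer: 16

Derivation:
Frame 1: OPEN (7+0=7). Cumulative: 7
Frame 2: OPEN (6+2=8). Cumulative: 15
Frame 3: SPARE (1+9=10). 10 + next roll (10) = 20. Cumulative: 35
Frame 4: STRIKE. 10 + next two rolls (5+1) = 16. Cumulative: 51
Frame 5: OPEN (5+1=6). Cumulative: 57
Frame 6: OPEN (4+5=9). Cumulative: 66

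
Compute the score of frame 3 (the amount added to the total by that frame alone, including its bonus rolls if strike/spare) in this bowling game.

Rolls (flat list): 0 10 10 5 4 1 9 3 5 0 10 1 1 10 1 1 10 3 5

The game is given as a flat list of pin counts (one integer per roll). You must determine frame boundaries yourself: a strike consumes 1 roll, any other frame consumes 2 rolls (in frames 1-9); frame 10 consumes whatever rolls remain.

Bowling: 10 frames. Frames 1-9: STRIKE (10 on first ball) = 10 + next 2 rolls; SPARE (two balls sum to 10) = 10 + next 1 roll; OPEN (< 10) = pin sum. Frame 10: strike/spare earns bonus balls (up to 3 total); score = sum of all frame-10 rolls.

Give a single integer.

Answer: 9

Derivation:
Frame 1: SPARE (0+10=10). 10 + next roll (10) = 20. Cumulative: 20
Frame 2: STRIKE. 10 + next two rolls (5+4) = 19. Cumulative: 39
Frame 3: OPEN (5+4=9). Cumulative: 48
Frame 4: SPARE (1+9=10). 10 + next roll (3) = 13. Cumulative: 61
Frame 5: OPEN (3+5=8). Cumulative: 69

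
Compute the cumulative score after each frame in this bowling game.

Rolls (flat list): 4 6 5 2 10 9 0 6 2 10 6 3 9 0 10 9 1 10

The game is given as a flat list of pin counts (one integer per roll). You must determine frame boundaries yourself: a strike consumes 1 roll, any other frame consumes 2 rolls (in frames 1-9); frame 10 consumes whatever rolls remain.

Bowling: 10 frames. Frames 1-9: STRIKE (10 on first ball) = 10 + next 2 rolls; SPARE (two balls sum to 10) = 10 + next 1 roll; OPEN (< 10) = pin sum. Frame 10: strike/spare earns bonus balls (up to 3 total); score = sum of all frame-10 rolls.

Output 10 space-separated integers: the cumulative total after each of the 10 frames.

Answer: 15 22 41 50 58 77 86 95 115 135

Derivation:
Frame 1: SPARE (4+6=10). 10 + next roll (5) = 15. Cumulative: 15
Frame 2: OPEN (5+2=7). Cumulative: 22
Frame 3: STRIKE. 10 + next two rolls (9+0) = 19. Cumulative: 41
Frame 4: OPEN (9+0=9). Cumulative: 50
Frame 5: OPEN (6+2=8). Cumulative: 58
Frame 6: STRIKE. 10 + next two rolls (6+3) = 19. Cumulative: 77
Frame 7: OPEN (6+3=9). Cumulative: 86
Frame 8: OPEN (9+0=9). Cumulative: 95
Frame 9: STRIKE. 10 + next two rolls (9+1) = 20. Cumulative: 115
Frame 10: SPARE. Sum of all frame-10 rolls (9+1+10) = 20. Cumulative: 135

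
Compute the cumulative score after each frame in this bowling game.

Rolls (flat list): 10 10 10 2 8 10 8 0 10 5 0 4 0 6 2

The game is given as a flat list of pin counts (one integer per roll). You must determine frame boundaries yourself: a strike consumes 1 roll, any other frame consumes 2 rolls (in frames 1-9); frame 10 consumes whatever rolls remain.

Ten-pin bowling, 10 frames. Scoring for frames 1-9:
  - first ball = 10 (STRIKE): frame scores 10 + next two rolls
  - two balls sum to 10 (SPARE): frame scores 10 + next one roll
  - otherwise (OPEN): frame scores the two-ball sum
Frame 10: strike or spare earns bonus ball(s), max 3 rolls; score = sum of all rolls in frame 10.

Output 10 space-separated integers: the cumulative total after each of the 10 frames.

Frame 1: STRIKE. 10 + next two rolls (10+10) = 30. Cumulative: 30
Frame 2: STRIKE. 10 + next two rolls (10+2) = 22. Cumulative: 52
Frame 3: STRIKE. 10 + next two rolls (2+8) = 20. Cumulative: 72
Frame 4: SPARE (2+8=10). 10 + next roll (10) = 20. Cumulative: 92
Frame 5: STRIKE. 10 + next two rolls (8+0) = 18. Cumulative: 110
Frame 6: OPEN (8+0=8). Cumulative: 118
Frame 7: STRIKE. 10 + next two rolls (5+0) = 15. Cumulative: 133
Frame 8: OPEN (5+0=5). Cumulative: 138
Frame 9: OPEN (4+0=4). Cumulative: 142
Frame 10: OPEN. Sum of all frame-10 rolls (6+2) = 8. Cumulative: 150

Answer: 30 52 72 92 110 118 133 138 142 150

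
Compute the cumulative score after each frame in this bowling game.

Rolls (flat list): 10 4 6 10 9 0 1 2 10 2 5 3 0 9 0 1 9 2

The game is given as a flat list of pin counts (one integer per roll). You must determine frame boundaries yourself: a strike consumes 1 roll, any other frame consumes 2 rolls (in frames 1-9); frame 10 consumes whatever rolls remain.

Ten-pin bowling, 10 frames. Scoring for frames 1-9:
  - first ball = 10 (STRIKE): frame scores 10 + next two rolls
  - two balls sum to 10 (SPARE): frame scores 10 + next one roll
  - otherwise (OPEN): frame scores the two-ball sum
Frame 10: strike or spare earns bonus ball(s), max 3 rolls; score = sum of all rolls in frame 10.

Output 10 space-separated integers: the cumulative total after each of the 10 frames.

Frame 1: STRIKE. 10 + next two rolls (4+6) = 20. Cumulative: 20
Frame 2: SPARE (4+6=10). 10 + next roll (10) = 20. Cumulative: 40
Frame 3: STRIKE. 10 + next two rolls (9+0) = 19. Cumulative: 59
Frame 4: OPEN (9+0=9). Cumulative: 68
Frame 5: OPEN (1+2=3). Cumulative: 71
Frame 6: STRIKE. 10 + next two rolls (2+5) = 17. Cumulative: 88
Frame 7: OPEN (2+5=7). Cumulative: 95
Frame 8: OPEN (3+0=3). Cumulative: 98
Frame 9: OPEN (9+0=9). Cumulative: 107
Frame 10: SPARE. Sum of all frame-10 rolls (1+9+2) = 12. Cumulative: 119

Answer: 20 40 59 68 71 88 95 98 107 119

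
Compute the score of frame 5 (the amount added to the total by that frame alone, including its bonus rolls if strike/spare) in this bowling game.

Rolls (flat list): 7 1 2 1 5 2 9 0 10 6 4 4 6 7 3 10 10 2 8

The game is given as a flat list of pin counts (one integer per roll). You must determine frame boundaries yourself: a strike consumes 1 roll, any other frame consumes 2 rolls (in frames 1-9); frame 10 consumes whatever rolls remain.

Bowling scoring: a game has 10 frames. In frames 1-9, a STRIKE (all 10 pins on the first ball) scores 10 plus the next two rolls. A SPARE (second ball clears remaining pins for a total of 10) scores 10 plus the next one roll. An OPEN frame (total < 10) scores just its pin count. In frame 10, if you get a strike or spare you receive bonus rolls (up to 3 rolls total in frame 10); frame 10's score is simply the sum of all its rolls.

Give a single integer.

Answer: 20

Derivation:
Frame 1: OPEN (7+1=8). Cumulative: 8
Frame 2: OPEN (2+1=3). Cumulative: 11
Frame 3: OPEN (5+2=7). Cumulative: 18
Frame 4: OPEN (9+0=9). Cumulative: 27
Frame 5: STRIKE. 10 + next two rolls (6+4) = 20. Cumulative: 47
Frame 6: SPARE (6+4=10). 10 + next roll (4) = 14. Cumulative: 61
Frame 7: SPARE (4+6=10). 10 + next roll (7) = 17. Cumulative: 78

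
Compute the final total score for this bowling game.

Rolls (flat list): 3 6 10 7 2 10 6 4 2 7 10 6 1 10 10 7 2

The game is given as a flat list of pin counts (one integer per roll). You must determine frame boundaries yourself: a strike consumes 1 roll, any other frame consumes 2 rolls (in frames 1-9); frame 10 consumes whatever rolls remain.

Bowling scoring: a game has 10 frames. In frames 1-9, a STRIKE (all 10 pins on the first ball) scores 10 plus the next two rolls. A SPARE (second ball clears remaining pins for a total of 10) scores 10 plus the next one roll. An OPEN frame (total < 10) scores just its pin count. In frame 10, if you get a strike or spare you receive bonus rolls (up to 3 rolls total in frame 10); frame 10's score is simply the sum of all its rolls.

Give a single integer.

Frame 1: OPEN (3+6=9). Cumulative: 9
Frame 2: STRIKE. 10 + next two rolls (7+2) = 19. Cumulative: 28
Frame 3: OPEN (7+2=9). Cumulative: 37
Frame 4: STRIKE. 10 + next two rolls (6+4) = 20. Cumulative: 57
Frame 5: SPARE (6+4=10). 10 + next roll (2) = 12. Cumulative: 69
Frame 6: OPEN (2+7=9). Cumulative: 78
Frame 7: STRIKE. 10 + next two rolls (6+1) = 17. Cumulative: 95
Frame 8: OPEN (6+1=7). Cumulative: 102
Frame 9: STRIKE. 10 + next two rolls (10+7) = 27. Cumulative: 129
Frame 10: STRIKE. Sum of all frame-10 rolls (10+7+2) = 19. Cumulative: 148

Answer: 148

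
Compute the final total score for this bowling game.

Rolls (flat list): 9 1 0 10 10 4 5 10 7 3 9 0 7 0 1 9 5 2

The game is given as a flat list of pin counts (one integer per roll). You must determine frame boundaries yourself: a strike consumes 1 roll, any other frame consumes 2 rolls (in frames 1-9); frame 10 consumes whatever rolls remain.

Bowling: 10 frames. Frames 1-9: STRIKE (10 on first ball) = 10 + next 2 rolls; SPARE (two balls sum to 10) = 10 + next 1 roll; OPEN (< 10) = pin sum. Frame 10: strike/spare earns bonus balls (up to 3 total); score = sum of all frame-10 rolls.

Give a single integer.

Frame 1: SPARE (9+1=10). 10 + next roll (0) = 10. Cumulative: 10
Frame 2: SPARE (0+10=10). 10 + next roll (10) = 20. Cumulative: 30
Frame 3: STRIKE. 10 + next two rolls (4+5) = 19. Cumulative: 49
Frame 4: OPEN (4+5=9). Cumulative: 58
Frame 5: STRIKE. 10 + next two rolls (7+3) = 20. Cumulative: 78
Frame 6: SPARE (7+3=10). 10 + next roll (9) = 19. Cumulative: 97
Frame 7: OPEN (9+0=9). Cumulative: 106
Frame 8: OPEN (7+0=7). Cumulative: 113
Frame 9: SPARE (1+9=10). 10 + next roll (5) = 15. Cumulative: 128
Frame 10: OPEN. Sum of all frame-10 rolls (5+2) = 7. Cumulative: 135

Answer: 135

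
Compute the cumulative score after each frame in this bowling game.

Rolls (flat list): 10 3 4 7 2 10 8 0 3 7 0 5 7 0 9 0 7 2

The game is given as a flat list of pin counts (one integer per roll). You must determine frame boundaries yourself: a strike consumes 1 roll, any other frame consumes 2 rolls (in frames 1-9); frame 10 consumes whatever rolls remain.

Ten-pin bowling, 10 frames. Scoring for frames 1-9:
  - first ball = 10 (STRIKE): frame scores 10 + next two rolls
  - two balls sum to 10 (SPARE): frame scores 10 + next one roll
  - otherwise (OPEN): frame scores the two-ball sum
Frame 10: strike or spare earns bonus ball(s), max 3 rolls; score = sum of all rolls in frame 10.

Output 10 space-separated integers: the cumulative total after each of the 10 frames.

Answer: 17 24 33 51 59 69 74 81 90 99

Derivation:
Frame 1: STRIKE. 10 + next two rolls (3+4) = 17. Cumulative: 17
Frame 2: OPEN (3+4=7). Cumulative: 24
Frame 3: OPEN (7+2=9). Cumulative: 33
Frame 4: STRIKE. 10 + next two rolls (8+0) = 18. Cumulative: 51
Frame 5: OPEN (8+0=8). Cumulative: 59
Frame 6: SPARE (3+7=10). 10 + next roll (0) = 10. Cumulative: 69
Frame 7: OPEN (0+5=5). Cumulative: 74
Frame 8: OPEN (7+0=7). Cumulative: 81
Frame 9: OPEN (9+0=9). Cumulative: 90
Frame 10: OPEN. Sum of all frame-10 rolls (7+2) = 9. Cumulative: 99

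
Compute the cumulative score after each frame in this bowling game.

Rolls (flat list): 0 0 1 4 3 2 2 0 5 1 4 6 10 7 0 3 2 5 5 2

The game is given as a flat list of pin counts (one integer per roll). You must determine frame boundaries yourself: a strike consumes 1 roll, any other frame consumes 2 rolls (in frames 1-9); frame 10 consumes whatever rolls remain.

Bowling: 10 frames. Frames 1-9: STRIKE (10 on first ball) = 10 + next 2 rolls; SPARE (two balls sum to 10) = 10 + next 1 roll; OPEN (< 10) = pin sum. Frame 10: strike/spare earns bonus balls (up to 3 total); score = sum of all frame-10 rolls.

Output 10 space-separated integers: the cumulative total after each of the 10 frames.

Frame 1: OPEN (0+0=0). Cumulative: 0
Frame 2: OPEN (1+4=5). Cumulative: 5
Frame 3: OPEN (3+2=5). Cumulative: 10
Frame 4: OPEN (2+0=2). Cumulative: 12
Frame 5: OPEN (5+1=6). Cumulative: 18
Frame 6: SPARE (4+6=10). 10 + next roll (10) = 20. Cumulative: 38
Frame 7: STRIKE. 10 + next two rolls (7+0) = 17. Cumulative: 55
Frame 8: OPEN (7+0=7). Cumulative: 62
Frame 9: OPEN (3+2=5). Cumulative: 67
Frame 10: SPARE. Sum of all frame-10 rolls (5+5+2) = 12. Cumulative: 79

Answer: 0 5 10 12 18 38 55 62 67 79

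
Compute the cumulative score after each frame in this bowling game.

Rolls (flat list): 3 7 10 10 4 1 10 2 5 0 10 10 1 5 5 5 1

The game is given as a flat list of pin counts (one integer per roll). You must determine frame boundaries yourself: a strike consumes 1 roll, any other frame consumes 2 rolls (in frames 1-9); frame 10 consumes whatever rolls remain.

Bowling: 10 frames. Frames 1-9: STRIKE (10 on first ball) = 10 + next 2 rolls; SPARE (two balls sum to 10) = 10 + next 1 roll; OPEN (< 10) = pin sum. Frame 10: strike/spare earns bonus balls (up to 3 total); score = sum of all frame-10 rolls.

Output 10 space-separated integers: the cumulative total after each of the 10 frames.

Frame 1: SPARE (3+7=10). 10 + next roll (10) = 20. Cumulative: 20
Frame 2: STRIKE. 10 + next two rolls (10+4) = 24. Cumulative: 44
Frame 3: STRIKE. 10 + next two rolls (4+1) = 15. Cumulative: 59
Frame 4: OPEN (4+1=5). Cumulative: 64
Frame 5: STRIKE. 10 + next two rolls (2+5) = 17. Cumulative: 81
Frame 6: OPEN (2+5=7). Cumulative: 88
Frame 7: SPARE (0+10=10). 10 + next roll (10) = 20. Cumulative: 108
Frame 8: STRIKE. 10 + next two rolls (1+5) = 16. Cumulative: 124
Frame 9: OPEN (1+5=6). Cumulative: 130
Frame 10: SPARE. Sum of all frame-10 rolls (5+5+1) = 11. Cumulative: 141

Answer: 20 44 59 64 81 88 108 124 130 141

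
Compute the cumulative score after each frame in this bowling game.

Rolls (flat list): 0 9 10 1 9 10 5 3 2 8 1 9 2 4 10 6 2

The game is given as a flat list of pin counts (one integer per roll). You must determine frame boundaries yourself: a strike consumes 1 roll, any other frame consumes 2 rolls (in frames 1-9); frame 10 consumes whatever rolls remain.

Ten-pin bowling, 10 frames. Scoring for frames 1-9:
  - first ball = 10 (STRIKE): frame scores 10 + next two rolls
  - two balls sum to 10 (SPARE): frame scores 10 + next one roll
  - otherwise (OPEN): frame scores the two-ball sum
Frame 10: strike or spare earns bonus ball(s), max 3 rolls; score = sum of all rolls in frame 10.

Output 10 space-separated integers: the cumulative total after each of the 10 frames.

Answer: 9 29 49 67 75 86 98 104 122 130

Derivation:
Frame 1: OPEN (0+9=9). Cumulative: 9
Frame 2: STRIKE. 10 + next two rolls (1+9) = 20. Cumulative: 29
Frame 3: SPARE (1+9=10). 10 + next roll (10) = 20. Cumulative: 49
Frame 4: STRIKE. 10 + next two rolls (5+3) = 18. Cumulative: 67
Frame 5: OPEN (5+3=8). Cumulative: 75
Frame 6: SPARE (2+8=10). 10 + next roll (1) = 11. Cumulative: 86
Frame 7: SPARE (1+9=10). 10 + next roll (2) = 12. Cumulative: 98
Frame 8: OPEN (2+4=6). Cumulative: 104
Frame 9: STRIKE. 10 + next two rolls (6+2) = 18. Cumulative: 122
Frame 10: OPEN. Sum of all frame-10 rolls (6+2) = 8. Cumulative: 130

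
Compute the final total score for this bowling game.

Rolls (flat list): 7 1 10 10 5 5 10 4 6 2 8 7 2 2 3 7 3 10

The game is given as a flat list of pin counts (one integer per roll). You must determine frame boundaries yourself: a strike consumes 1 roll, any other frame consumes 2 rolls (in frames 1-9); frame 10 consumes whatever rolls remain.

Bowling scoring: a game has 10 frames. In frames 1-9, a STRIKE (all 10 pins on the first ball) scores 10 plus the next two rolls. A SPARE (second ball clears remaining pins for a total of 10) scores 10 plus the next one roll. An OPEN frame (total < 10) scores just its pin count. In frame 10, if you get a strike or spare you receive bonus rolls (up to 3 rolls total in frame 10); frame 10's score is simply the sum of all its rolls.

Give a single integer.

Frame 1: OPEN (7+1=8). Cumulative: 8
Frame 2: STRIKE. 10 + next two rolls (10+5) = 25. Cumulative: 33
Frame 3: STRIKE. 10 + next two rolls (5+5) = 20. Cumulative: 53
Frame 4: SPARE (5+5=10). 10 + next roll (10) = 20. Cumulative: 73
Frame 5: STRIKE. 10 + next two rolls (4+6) = 20. Cumulative: 93
Frame 6: SPARE (4+6=10). 10 + next roll (2) = 12. Cumulative: 105
Frame 7: SPARE (2+8=10). 10 + next roll (7) = 17. Cumulative: 122
Frame 8: OPEN (7+2=9). Cumulative: 131
Frame 9: OPEN (2+3=5). Cumulative: 136
Frame 10: SPARE. Sum of all frame-10 rolls (7+3+10) = 20. Cumulative: 156

Answer: 156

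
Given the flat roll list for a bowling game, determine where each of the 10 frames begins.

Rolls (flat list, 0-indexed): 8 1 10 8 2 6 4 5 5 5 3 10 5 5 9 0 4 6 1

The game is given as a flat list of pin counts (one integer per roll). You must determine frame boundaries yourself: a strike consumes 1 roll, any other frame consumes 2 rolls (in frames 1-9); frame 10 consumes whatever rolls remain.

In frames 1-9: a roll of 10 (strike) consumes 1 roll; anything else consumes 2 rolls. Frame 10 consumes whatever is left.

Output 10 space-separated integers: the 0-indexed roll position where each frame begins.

Frame 1 starts at roll index 0: rolls=8,1 (sum=9), consumes 2 rolls
Frame 2 starts at roll index 2: roll=10 (strike), consumes 1 roll
Frame 3 starts at roll index 3: rolls=8,2 (sum=10), consumes 2 rolls
Frame 4 starts at roll index 5: rolls=6,4 (sum=10), consumes 2 rolls
Frame 5 starts at roll index 7: rolls=5,5 (sum=10), consumes 2 rolls
Frame 6 starts at roll index 9: rolls=5,3 (sum=8), consumes 2 rolls
Frame 7 starts at roll index 11: roll=10 (strike), consumes 1 roll
Frame 8 starts at roll index 12: rolls=5,5 (sum=10), consumes 2 rolls
Frame 9 starts at roll index 14: rolls=9,0 (sum=9), consumes 2 rolls
Frame 10 starts at roll index 16: 3 remaining rolls

Answer: 0 2 3 5 7 9 11 12 14 16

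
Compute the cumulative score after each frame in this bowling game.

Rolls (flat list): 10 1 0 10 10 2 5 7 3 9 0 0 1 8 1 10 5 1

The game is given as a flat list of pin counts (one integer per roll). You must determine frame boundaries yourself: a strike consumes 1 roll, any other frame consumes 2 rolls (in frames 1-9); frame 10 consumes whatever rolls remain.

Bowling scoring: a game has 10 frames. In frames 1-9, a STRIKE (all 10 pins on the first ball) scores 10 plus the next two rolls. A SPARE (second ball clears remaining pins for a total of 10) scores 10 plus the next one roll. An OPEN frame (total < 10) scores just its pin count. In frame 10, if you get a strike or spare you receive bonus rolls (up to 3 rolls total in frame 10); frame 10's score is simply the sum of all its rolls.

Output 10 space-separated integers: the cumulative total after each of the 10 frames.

Answer: 11 12 34 51 58 77 86 87 96 112

Derivation:
Frame 1: STRIKE. 10 + next two rolls (1+0) = 11. Cumulative: 11
Frame 2: OPEN (1+0=1). Cumulative: 12
Frame 3: STRIKE. 10 + next two rolls (10+2) = 22. Cumulative: 34
Frame 4: STRIKE. 10 + next two rolls (2+5) = 17. Cumulative: 51
Frame 5: OPEN (2+5=7). Cumulative: 58
Frame 6: SPARE (7+3=10). 10 + next roll (9) = 19. Cumulative: 77
Frame 7: OPEN (9+0=9). Cumulative: 86
Frame 8: OPEN (0+1=1). Cumulative: 87
Frame 9: OPEN (8+1=9). Cumulative: 96
Frame 10: STRIKE. Sum of all frame-10 rolls (10+5+1) = 16. Cumulative: 112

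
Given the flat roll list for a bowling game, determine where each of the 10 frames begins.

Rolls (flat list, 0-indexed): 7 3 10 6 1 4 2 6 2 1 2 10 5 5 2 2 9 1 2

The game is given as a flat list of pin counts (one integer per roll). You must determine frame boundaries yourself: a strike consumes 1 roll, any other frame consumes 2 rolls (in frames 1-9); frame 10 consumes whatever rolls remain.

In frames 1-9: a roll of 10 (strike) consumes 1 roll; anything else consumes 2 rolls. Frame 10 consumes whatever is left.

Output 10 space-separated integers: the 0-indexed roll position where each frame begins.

Answer: 0 2 3 5 7 9 11 12 14 16

Derivation:
Frame 1 starts at roll index 0: rolls=7,3 (sum=10), consumes 2 rolls
Frame 2 starts at roll index 2: roll=10 (strike), consumes 1 roll
Frame 3 starts at roll index 3: rolls=6,1 (sum=7), consumes 2 rolls
Frame 4 starts at roll index 5: rolls=4,2 (sum=6), consumes 2 rolls
Frame 5 starts at roll index 7: rolls=6,2 (sum=8), consumes 2 rolls
Frame 6 starts at roll index 9: rolls=1,2 (sum=3), consumes 2 rolls
Frame 7 starts at roll index 11: roll=10 (strike), consumes 1 roll
Frame 8 starts at roll index 12: rolls=5,5 (sum=10), consumes 2 rolls
Frame 9 starts at roll index 14: rolls=2,2 (sum=4), consumes 2 rolls
Frame 10 starts at roll index 16: 3 remaining rolls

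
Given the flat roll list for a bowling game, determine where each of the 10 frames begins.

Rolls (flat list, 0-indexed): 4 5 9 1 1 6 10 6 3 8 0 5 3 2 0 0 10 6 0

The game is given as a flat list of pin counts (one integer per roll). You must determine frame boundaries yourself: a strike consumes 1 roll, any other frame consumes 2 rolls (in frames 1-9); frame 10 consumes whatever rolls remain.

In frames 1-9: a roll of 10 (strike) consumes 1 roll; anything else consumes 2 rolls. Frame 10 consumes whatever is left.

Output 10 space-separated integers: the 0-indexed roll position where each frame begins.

Answer: 0 2 4 6 7 9 11 13 15 17

Derivation:
Frame 1 starts at roll index 0: rolls=4,5 (sum=9), consumes 2 rolls
Frame 2 starts at roll index 2: rolls=9,1 (sum=10), consumes 2 rolls
Frame 3 starts at roll index 4: rolls=1,6 (sum=7), consumes 2 rolls
Frame 4 starts at roll index 6: roll=10 (strike), consumes 1 roll
Frame 5 starts at roll index 7: rolls=6,3 (sum=9), consumes 2 rolls
Frame 6 starts at roll index 9: rolls=8,0 (sum=8), consumes 2 rolls
Frame 7 starts at roll index 11: rolls=5,3 (sum=8), consumes 2 rolls
Frame 8 starts at roll index 13: rolls=2,0 (sum=2), consumes 2 rolls
Frame 9 starts at roll index 15: rolls=0,10 (sum=10), consumes 2 rolls
Frame 10 starts at roll index 17: 2 remaining rolls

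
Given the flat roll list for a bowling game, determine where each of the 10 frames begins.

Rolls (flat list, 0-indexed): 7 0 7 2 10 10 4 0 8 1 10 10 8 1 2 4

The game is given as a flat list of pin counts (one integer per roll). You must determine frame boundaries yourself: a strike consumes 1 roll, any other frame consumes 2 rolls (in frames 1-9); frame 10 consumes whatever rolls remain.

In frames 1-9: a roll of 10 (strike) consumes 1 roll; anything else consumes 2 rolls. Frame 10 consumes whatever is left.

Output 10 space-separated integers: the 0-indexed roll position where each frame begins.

Answer: 0 2 4 5 6 8 10 11 12 14

Derivation:
Frame 1 starts at roll index 0: rolls=7,0 (sum=7), consumes 2 rolls
Frame 2 starts at roll index 2: rolls=7,2 (sum=9), consumes 2 rolls
Frame 3 starts at roll index 4: roll=10 (strike), consumes 1 roll
Frame 4 starts at roll index 5: roll=10 (strike), consumes 1 roll
Frame 5 starts at roll index 6: rolls=4,0 (sum=4), consumes 2 rolls
Frame 6 starts at roll index 8: rolls=8,1 (sum=9), consumes 2 rolls
Frame 7 starts at roll index 10: roll=10 (strike), consumes 1 roll
Frame 8 starts at roll index 11: roll=10 (strike), consumes 1 roll
Frame 9 starts at roll index 12: rolls=8,1 (sum=9), consumes 2 rolls
Frame 10 starts at roll index 14: 2 remaining rolls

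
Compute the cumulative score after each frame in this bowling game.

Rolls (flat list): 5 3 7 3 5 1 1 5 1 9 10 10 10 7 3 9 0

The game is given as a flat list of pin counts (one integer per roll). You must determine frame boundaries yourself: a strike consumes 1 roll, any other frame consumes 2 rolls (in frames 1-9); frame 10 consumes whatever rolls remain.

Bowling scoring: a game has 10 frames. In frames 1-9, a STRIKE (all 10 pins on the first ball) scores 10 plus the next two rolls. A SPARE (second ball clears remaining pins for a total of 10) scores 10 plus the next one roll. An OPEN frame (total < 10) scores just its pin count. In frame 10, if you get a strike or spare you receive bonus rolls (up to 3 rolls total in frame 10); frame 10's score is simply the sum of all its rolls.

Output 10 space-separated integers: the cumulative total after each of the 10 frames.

Frame 1: OPEN (5+3=8). Cumulative: 8
Frame 2: SPARE (7+3=10). 10 + next roll (5) = 15. Cumulative: 23
Frame 3: OPEN (5+1=6). Cumulative: 29
Frame 4: OPEN (1+5=6). Cumulative: 35
Frame 5: SPARE (1+9=10). 10 + next roll (10) = 20. Cumulative: 55
Frame 6: STRIKE. 10 + next two rolls (10+10) = 30. Cumulative: 85
Frame 7: STRIKE. 10 + next two rolls (10+7) = 27. Cumulative: 112
Frame 8: STRIKE. 10 + next two rolls (7+3) = 20. Cumulative: 132
Frame 9: SPARE (7+3=10). 10 + next roll (9) = 19. Cumulative: 151
Frame 10: OPEN. Sum of all frame-10 rolls (9+0) = 9. Cumulative: 160

Answer: 8 23 29 35 55 85 112 132 151 160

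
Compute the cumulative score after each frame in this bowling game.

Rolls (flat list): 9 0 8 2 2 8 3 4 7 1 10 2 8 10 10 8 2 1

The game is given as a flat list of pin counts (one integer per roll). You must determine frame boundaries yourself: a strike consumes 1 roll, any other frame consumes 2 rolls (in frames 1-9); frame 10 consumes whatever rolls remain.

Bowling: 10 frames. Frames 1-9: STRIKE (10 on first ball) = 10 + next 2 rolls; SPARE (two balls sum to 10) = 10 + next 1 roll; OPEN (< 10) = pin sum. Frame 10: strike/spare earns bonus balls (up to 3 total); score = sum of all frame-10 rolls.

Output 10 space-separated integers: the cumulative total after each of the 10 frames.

Frame 1: OPEN (9+0=9). Cumulative: 9
Frame 2: SPARE (8+2=10). 10 + next roll (2) = 12. Cumulative: 21
Frame 3: SPARE (2+8=10). 10 + next roll (3) = 13. Cumulative: 34
Frame 4: OPEN (3+4=7). Cumulative: 41
Frame 5: OPEN (7+1=8). Cumulative: 49
Frame 6: STRIKE. 10 + next two rolls (2+8) = 20. Cumulative: 69
Frame 7: SPARE (2+8=10). 10 + next roll (10) = 20. Cumulative: 89
Frame 8: STRIKE. 10 + next two rolls (10+8) = 28. Cumulative: 117
Frame 9: STRIKE. 10 + next two rolls (8+2) = 20. Cumulative: 137
Frame 10: SPARE. Sum of all frame-10 rolls (8+2+1) = 11. Cumulative: 148

Answer: 9 21 34 41 49 69 89 117 137 148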